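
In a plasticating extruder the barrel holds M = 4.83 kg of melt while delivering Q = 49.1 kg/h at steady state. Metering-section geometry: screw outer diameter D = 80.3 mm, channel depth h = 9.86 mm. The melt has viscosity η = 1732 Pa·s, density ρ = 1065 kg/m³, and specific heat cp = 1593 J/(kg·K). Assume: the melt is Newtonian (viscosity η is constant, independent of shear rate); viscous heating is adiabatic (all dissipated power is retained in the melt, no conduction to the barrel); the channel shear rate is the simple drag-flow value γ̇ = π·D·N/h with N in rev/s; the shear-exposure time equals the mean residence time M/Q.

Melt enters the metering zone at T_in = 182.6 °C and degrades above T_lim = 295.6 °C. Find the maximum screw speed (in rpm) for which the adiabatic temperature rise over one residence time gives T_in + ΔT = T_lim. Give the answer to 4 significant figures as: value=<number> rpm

Throughput in SI: Q_s = 49.1 kg/h ÷ 3600 s/h = 0.0136389 kg/s
t_res = M / Q_s = 4.83 ÷ 0.0136389 = 354.134 s
Geometry in SI: D = 80.3 mm → 0.0803 m, h = 9.86 mm → 0.00986 m
Allowable rise: ΔT_a = T_lim − T_in = 295.6 − 182.6 = 113 K
γ̇_max² = ΔT_a·ρ·cp/(η·t_res) = 113·1065·1593/(1732·354.134) = 312.556 s⁻²
Take the square root: γ̇_max = √(312.556) = 17.6793 s⁻¹
N_max = γ̇_max·h / (π·D) = 17.6793 · 0.00986 / (π · 0.0803) = 0.690996 rev/s = 41.4597 rpm

value=41.46 rpm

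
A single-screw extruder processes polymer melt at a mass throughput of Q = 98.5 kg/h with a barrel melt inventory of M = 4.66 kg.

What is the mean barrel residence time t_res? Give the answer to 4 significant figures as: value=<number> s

Q_s = Q / 3600 = 98.5 / 3600 = 0.0273611 kg/s
t_res = M / Q_s = 4.66 ÷ 0.0273611 = 170.315 s

value=170.3 s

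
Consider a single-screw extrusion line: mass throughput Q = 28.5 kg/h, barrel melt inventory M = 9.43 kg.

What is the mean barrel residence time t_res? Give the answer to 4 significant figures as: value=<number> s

Q_s = Q / 3600 = 28.5 / 3600 = 0.00791667 kg/s
t_res = M / Q_s = 9.43 / 0.00791667 = 1191.16 s

value=1191. s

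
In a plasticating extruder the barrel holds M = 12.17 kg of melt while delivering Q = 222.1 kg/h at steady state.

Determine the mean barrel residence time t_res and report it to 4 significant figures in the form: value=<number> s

Q_s = Q / 3600 = 222.1 / 3600 = 0.0616944 kg/s
t_res = M / Q_s = 12.17 / 0.0616944 = 197.262 s

value=197.3 s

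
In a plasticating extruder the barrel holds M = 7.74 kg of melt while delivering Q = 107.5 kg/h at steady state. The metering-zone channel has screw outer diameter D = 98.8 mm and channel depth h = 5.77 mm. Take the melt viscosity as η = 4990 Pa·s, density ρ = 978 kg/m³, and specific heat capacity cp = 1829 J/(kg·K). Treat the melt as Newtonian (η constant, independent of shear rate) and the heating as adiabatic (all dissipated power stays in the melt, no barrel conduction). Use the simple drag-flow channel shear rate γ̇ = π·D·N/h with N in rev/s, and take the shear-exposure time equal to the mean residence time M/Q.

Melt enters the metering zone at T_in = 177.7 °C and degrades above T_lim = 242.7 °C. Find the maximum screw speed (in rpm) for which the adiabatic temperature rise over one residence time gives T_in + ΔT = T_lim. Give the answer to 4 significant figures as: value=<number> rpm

value=10.58 rpm

Throughput in SI: Q_s = 107.5 kg/h ÷ 3600 s/h = 0.0298611 kg/s
Mean residence time: t_res = M/Q_s = 7.74 kg / 0.0298611 kg/s = 259.2 s
Geometry in SI: D = 98.8 mm → 0.0988 m, h = 5.77 mm → 0.00577 m
ΔT_a = T_lim − T_in = 242.7 − 177.7 = 65 K
γ̇_max² = ΔT_a·ρ·cp / (η·t_res) = [65 × 978 × 1829] / [4990 × 259.2] = 89.8939 s⁻²
γ̇_max = √89.8939 = 9.48124 s⁻¹
N_max = γ̇_max h / (πD) = 9.48124·0.00577/(π·0.0988) = 0.176252 rev/s → ×60 = 10.5751 rpm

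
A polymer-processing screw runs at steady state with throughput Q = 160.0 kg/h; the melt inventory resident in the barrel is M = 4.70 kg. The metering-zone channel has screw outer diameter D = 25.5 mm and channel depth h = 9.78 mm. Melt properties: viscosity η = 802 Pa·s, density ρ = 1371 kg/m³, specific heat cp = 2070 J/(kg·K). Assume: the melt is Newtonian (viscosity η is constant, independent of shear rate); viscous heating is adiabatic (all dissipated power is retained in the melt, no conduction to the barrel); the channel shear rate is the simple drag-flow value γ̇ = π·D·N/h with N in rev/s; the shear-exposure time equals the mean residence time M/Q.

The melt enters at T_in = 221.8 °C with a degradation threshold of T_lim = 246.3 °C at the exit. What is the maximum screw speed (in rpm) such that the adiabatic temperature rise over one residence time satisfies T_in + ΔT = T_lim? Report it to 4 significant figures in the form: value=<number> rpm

Q_s = Q / 3600 = 160.0 / 3600 = 0.0444444 kg/s
Mean residence time: t_res = M/Q_s = 4.70 kg / 0.0444444 kg/s = 105.75 s
Convert to metres: D = 0.0255 m, h = 0.00978 m
ΔT_a = T_lim − T_in = 246.3 − 221.8 = 24.5 K
γ̇_max² = ΔT_a·ρ·cp / (η·t_res) = [24.5 × 1371 × 2070] / [802 × 105.75] = 819.821 s⁻²
Take the square root: γ̇_max = √(819.821) = 28.6325 s⁻¹
N_max = γ̇_max·h / (π·D) = 28.6325 · 0.00978 / (π · 0.0255) = 3.49549 rev/s = 209.73 rpm

value=209.7 rpm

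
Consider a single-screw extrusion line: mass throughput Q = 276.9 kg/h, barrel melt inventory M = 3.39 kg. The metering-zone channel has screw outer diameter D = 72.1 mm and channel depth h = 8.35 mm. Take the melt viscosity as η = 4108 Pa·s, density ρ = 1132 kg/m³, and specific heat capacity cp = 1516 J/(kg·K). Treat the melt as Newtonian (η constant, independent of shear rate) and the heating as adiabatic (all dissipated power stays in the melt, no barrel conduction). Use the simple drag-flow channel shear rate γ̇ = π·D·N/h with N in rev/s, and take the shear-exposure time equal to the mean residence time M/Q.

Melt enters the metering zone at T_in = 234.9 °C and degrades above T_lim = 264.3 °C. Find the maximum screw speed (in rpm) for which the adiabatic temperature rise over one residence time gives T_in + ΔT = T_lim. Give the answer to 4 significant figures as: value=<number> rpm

value=36.92 rpm

Q_s = Q / 3600 = 276.9 / 3600 = 0.0769167 kg/s
Mean residence time: t_res = M/Q_s = 3.39 kg / 0.0769167 kg/s = 44.0737 s
Convert to metres: D = 0.0721 m, h = 0.00835 m
ΔT_a = T_lim − T_in = 264.3 °C − 234.9 °C = 29.4 K
Invert ΔT = ηγ̇²t_res/(ρcp) for γ̇: γ̇_max² = ΔT_a ρ cp / (η t_res) = 29.4·1132·1516 / (4108·44.0737) = 278.666 s⁻²
γ̇_max = sqrt(278.666) = 16.6933 s⁻¹
N_max = γ̇_max·h / (π·D) = 16.6933 · 0.00835 / (π · 0.0721) = 0.615379 rev/s = 36.9228 rpm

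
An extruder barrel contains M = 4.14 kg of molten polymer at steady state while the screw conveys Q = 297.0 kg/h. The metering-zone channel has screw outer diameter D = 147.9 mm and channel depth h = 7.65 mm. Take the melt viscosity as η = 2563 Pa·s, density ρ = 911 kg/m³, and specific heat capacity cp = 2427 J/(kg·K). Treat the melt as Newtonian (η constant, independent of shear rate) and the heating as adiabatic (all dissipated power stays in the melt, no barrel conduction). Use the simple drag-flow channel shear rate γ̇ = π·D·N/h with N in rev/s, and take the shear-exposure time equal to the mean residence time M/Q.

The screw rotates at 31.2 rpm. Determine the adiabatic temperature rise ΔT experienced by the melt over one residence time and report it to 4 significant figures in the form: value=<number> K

Convert throughput: Q = 297.0 kg/h = 297.0/3600 = 0.0825 kg/s
t_res = M / Q_s = 4.14 ÷ 0.0825 = 50.1818 s
D = 147.9 mm = 0.1479 m;  h = 7.65 mm = 0.00765 m;  N = 31.2 rpm / 60 = 0.52 rev/s
γ̇ = π·D·N / h = π · 0.1479 · 0.52 / 0.00765 = 31.5835 s⁻¹
Adiabatic rise: ΔT = η γ̇² t_res / (ρ cp) = 2563·(31.5835)²·50.1818 / (911·2427) = 58.0266 K

value=58.03 K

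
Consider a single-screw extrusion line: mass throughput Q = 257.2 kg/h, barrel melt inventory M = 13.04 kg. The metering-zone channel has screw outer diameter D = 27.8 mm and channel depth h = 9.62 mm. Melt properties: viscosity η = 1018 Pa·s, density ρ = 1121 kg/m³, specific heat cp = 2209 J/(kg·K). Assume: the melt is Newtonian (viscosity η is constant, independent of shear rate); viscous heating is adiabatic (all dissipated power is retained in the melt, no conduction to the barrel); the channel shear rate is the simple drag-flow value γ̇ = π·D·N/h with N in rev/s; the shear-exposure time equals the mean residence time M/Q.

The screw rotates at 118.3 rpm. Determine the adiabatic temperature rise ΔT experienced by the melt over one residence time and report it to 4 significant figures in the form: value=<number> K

value=24.04 K

Throughput in SI: Q_s = 257.2 kg/h ÷ 3600 s/h = 0.0714444 kg/s
Mean residence time: t_res = M/Q_s = 13.04 kg / 0.0714444 kg/s = 182.519 s
Convert to SI: D = 0.0278 m, h = 0.00962 m, N = 118.3/60 = 1.97167 rev/s
γ̇ = π·D·N / h = π · 0.0278 · 1.97167 / 0.00962 = 17.9 s⁻¹
Adiabatic rise: ΔT = η γ̇² t_res / (ρ cp) = 1018·(17.9)²·182.519 / (1121·2209) = 24.0415 K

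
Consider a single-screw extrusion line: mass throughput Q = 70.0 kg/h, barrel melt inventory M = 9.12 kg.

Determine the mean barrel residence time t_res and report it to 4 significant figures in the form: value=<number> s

Convert throughput: Q = 70.0 kg/h = 70.0/3600 = 0.0194444 kg/s
t_res = M / Q_s = 9.12 / 0.0194444 = 469.029 s

value=469.0 s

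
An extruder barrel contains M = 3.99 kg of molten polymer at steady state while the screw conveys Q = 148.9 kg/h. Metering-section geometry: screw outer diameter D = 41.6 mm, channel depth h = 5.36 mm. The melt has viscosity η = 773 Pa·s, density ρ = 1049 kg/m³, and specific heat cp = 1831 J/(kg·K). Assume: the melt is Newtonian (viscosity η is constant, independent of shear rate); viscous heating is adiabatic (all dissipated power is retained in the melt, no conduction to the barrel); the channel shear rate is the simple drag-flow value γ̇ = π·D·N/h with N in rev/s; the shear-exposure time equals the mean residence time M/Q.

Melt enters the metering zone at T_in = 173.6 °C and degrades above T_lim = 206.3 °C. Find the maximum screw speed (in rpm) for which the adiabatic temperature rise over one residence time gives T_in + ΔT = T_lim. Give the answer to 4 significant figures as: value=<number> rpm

value=71.42 rpm

Q_s = Q / 3600 = 148.9 / 3600 = 0.0413611 kg/s
t_res = M / Q_s = 3.99 ÷ 0.0413611 = 96.4674 s
Geometry in SI: D = 41.6 mm → 0.0416 m, h = 5.36 mm → 0.00536 m
ΔT_a = T_lim − T_in = 206.3 °C − 173.6 °C = 32.7 K
Invert ΔT = ηγ̇²t_res/(ρcp) for γ̇: γ̇_max² = ΔT_a ρ cp / (η t_res) = 32.7·1049·1831 / (773·96.4674) = 842.27 s⁻²
Take the square root: γ̇_max = √(842.27) = 29.0219 s⁻¹
N_max = γ̇_max·h / (π·D) = 29.0219 · 0.00536 / (π · 0.0416) = 1.19027 rev/s = 71.4165 rpm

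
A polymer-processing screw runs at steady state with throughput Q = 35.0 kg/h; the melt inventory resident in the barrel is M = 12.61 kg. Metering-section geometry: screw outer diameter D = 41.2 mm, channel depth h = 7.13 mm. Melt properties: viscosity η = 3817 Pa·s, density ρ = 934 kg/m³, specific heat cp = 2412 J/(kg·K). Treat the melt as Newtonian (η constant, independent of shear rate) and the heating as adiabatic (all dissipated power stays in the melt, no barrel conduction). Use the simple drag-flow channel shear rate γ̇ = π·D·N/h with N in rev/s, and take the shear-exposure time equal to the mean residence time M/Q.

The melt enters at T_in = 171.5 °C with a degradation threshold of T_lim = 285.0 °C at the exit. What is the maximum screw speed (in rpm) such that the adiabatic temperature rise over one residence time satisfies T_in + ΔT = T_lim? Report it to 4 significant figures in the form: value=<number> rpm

value=23.75 rpm

Throughput in SI: Q_s = 35.0 kg/h ÷ 3600 s/h = 0.00972222 kg/s
Mean residence time: t_res = M/Q_s = 12.61 kg / 0.00972222 kg/s = 1297.03 s
Geometry in SI: D = 41.2 mm → 0.0412 m, h = 7.13 mm → 0.00713 m
Allowable rise: ΔT_a = T_lim − T_in = 285.0 − 171.5 = 113.5 K
γ̇_max² = ΔT_a·ρ·cp/(η·t_res) = 113.5·934·2412/(3817·1297.03) = 51.6474 s⁻²
γ̇_max = √51.6474 = 7.18661 s⁻¹
N_max = γ̇_max h / (πD) = 7.18661·0.00713/(π·0.0412) = 0.395883 rev/s → ×60 = 23.753 rpm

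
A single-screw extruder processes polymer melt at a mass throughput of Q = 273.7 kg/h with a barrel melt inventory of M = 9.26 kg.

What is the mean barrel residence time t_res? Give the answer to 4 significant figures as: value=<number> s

value=121.8 s

Convert throughput: Q = 273.7 kg/h = 273.7/3600 = 0.0760278 kg/s
Mean residence time: t_res = M/Q_s = 9.26 kg / 0.0760278 kg/s = 121.798 s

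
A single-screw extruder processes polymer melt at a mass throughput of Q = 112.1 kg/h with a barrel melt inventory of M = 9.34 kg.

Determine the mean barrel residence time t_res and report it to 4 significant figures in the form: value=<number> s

value=299.9 s

Convert throughput: Q = 112.1 kg/h = 112.1/3600 = 0.0311389 kg/s
Mean residence time: t_res = M/Q_s = 9.34 kg / 0.0311389 kg/s = 299.946 s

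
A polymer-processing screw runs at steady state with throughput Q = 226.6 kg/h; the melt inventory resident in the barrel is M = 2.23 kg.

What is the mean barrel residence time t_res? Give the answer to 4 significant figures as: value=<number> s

Throughput in SI: Q_s = 226.6 kg/h ÷ 3600 s/h = 0.0629444 kg/s
t_res = M / Q_s = 2.23 / 0.0629444 = 35.4281 s

value=35.43 s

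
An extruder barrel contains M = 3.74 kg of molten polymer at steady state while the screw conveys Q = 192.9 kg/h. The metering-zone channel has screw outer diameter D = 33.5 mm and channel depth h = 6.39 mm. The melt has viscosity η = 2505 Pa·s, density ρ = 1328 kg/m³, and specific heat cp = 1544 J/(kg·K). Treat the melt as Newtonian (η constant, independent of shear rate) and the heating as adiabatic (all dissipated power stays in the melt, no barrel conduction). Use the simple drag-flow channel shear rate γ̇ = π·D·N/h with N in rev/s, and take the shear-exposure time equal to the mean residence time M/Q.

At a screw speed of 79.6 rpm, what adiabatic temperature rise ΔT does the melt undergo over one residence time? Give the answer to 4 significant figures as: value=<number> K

value=40.71 K

Q_s = Q / 3600 = 192.9 / 3600 = 0.0535833 kg/s
t_res = M / Q_s = 3.74 ÷ 0.0535833 = 69.7978 s
Convert to SI: D = 0.0335 m, h = 0.00639 m, N = 79.6/60 = 1.32667 rev/s
Shear rate: γ̇ = πDN/h = π·0.0335·1.32667/0.00639 = 21.8502 s⁻¹
ΔT = η·γ̇²·t_res / (ρ·cp) = 2505 · (21.8502)² · 69.7978 / (1328 · 1544) = 40.7114 K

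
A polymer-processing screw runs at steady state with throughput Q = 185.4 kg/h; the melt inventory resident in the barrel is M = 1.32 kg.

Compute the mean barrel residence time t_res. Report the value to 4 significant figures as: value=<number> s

value=25.63 s

Q_s = Q / 3600 = 185.4 / 3600 = 0.0515 kg/s
t_res = M / Q_s = 1.32 ÷ 0.0515 = 25.6311 s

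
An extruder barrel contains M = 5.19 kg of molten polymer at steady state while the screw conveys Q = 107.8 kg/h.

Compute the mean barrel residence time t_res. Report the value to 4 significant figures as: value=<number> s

Convert throughput: Q = 107.8 kg/h = 107.8/3600 = 0.0299444 kg/s
t_res = M / Q_s = 5.19 / 0.0299444 = 173.321 s

value=173.3 s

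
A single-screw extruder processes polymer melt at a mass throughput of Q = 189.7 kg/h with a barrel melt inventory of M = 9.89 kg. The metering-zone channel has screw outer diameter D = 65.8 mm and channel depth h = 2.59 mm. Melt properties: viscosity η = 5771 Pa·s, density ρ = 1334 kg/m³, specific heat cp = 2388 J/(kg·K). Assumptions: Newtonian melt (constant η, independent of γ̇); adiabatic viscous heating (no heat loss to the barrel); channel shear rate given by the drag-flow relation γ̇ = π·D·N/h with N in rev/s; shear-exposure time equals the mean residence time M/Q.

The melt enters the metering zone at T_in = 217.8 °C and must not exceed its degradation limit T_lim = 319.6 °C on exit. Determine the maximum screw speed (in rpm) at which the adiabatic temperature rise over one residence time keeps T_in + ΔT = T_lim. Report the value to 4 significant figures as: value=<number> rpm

value=13.01 rpm

Throughput in SI: Q_s = 189.7 kg/h ÷ 3600 s/h = 0.0526944 kg/s
t_res = M / Q_s = 9.89 / 0.0526944 = 187.686 s
D = 65.8 mm = 0.0658 m;  h = 2.59 mm = 0.00259 m
ΔT_a = T_lim − T_in = 319.6 °C − 217.8 °C = 101.8 K
γ̇_max² = ΔT_a·ρ·cp / (η·t_res) = [101.8 × 1334 × 2388] / [5771 × 187.686] = 299.402 s⁻²
Take the square root: γ̇_max = √(299.402) = 17.3033 s⁻¹
Solve γ̇ = πDN/h for N: N_max = γ̇_max·h/(π·D) = 17.3033 × 0.00259 / (π × 0.0658) = 0.216796 rev/s = 13.0078 rpm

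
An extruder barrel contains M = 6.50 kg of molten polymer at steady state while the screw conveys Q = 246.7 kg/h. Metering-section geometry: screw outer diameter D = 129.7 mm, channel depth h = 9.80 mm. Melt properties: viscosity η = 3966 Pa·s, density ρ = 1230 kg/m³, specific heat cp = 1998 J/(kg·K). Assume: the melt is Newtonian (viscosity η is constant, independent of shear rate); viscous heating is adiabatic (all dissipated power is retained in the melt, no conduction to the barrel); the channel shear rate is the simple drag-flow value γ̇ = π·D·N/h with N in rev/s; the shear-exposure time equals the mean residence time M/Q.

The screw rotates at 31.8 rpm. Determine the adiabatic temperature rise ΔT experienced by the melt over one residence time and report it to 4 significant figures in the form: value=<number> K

Throughput in SI: Q_s = 246.7 kg/h ÷ 3600 s/h = 0.0685278 kg/s
Mean residence time: t_res = M/Q_s = 6.50 kg / 0.0685278 kg/s = 94.852 s
D = 129.7 mm = 0.1297 m;  h = 9.80 mm = 0.0098 m;  N = 31.8 rpm / 60 = 0.53 rev/s
γ̇ = π·D·N / h = π · 0.1297 · 0.53 / 0.0098 = 22.0363 s⁻¹
ΔT = η·γ̇²·t_res/(ρ·cp) = [3966 × 22.0363² × 94.852] / [1230 × 1998] = 74.3324 K

value=74.33 K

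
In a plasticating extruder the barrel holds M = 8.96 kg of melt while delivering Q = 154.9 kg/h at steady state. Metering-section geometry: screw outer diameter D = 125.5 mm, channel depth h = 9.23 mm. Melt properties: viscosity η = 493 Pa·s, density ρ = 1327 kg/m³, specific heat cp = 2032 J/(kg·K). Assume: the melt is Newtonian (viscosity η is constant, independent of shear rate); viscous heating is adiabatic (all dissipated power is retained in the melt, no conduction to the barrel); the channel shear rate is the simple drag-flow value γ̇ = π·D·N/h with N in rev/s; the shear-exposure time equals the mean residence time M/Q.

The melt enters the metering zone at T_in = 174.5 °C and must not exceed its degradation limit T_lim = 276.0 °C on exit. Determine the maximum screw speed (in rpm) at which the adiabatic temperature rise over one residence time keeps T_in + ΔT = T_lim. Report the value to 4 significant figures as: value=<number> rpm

Throughput in SI: Q_s = 154.9 kg/h ÷ 3600 s/h = 0.0430278 kg/s
t_res = M / Q_s = 8.96 ÷ 0.0430278 = 208.238 s
Convert to metres: D = 0.1255 m, h = 0.00923 m
ΔT_a = T_lim − T_in = 276.0 − 174.5 = 101.5 K
Invert ΔT = ηγ̇²t_res/(ρcp) for γ̇: γ̇_max² = ΔT_a ρ cp / (η t_res) = 101.5·1327·2032 / (493·208.238) = 2665.97 s⁻²
γ̇_max = sqrt(2665.97) = 51.633 s⁻¹
N_max = γ̇_max h / (πD) = 51.633·0.00923/(π·0.1255) = 1.20875 rev/s → ×60 = 72.5248 rpm

value=72.52 rpm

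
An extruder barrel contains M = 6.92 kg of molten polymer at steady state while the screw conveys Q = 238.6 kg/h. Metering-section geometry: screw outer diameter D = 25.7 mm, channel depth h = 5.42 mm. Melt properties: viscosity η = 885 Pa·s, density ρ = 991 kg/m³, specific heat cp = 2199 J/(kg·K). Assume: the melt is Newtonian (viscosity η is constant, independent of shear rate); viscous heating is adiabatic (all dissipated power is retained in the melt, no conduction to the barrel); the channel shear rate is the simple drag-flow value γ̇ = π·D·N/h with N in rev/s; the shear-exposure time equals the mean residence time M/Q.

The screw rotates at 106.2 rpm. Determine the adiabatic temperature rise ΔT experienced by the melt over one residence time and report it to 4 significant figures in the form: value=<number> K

Q_s = Q / 3600 = 238.6 / 3600 = 0.0662778 kg/s
Mean residence time: t_res = M/Q_s = 6.92 kg / 0.0662778 kg/s = 104.409 s
D = 25.7 mm = 0.0257 m;  h = 5.42 mm = 0.00542 m;  N = 106.2 rpm / 60 = 1.77 rev/s
γ̇ = π D N / h = (π)(0.0257)(1.77) / 0.00542 = 26.3668 s⁻¹
ΔT = η·γ̇²·t_res / (ρ·cp) = 885 · (26.3668)² · 104.409 / (991 · 2199) = 29.4779 K

value=29.48 K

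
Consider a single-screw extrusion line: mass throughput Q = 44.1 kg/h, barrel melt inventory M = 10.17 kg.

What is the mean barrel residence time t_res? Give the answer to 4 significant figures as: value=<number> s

value=830.2 s

Convert throughput: Q = 44.1 kg/h = 44.1/3600 = 0.01225 kg/s
t_res = M / Q_s = 10.17 / 0.01225 = 830.204 s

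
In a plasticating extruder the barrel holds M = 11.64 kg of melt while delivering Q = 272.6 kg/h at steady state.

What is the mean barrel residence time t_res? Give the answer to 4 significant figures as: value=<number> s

value=153.7 s

Convert throughput: Q = 272.6 kg/h = 272.6/3600 = 0.0757222 kg/s
Mean residence time: t_res = M/Q_s = 11.64 kg / 0.0757222 kg/s = 153.72 s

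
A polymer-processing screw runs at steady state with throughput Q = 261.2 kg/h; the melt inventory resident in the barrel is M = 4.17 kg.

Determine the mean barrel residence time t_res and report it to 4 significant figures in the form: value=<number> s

Throughput in SI: Q_s = 261.2 kg/h ÷ 3600 s/h = 0.0725556 kg/s
t_res = M / Q_s = 4.17 ÷ 0.0725556 = 57.4732 s

value=57.47 s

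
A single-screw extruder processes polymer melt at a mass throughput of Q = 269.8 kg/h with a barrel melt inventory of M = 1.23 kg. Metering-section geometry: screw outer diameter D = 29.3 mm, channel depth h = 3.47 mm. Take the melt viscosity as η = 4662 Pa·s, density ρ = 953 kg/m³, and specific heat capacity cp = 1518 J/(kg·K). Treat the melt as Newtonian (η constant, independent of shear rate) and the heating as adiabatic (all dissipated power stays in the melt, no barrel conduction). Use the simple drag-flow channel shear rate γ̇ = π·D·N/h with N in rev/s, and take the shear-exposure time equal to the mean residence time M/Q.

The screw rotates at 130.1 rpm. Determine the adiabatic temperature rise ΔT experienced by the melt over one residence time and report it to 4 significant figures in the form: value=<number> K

Q_s = Q / 3600 = 269.8 / 3600 = 0.0749444 kg/s
t_res = M / Q_s = 1.23 ÷ 0.0749444 = 16.4122 s
Convert to SI: D = 0.0293 m, h = 0.00347 m, N = 130.1/60 = 2.16833 rev/s
Shear rate: γ̇ = πDN/h = π·0.0293·2.16833/0.00347 = 57.5194 s⁻¹
Adiabatic rise: ΔT = η γ̇² t_res / (ρ cp) = 4662·(57.5194)²·16.4122 / (953·1518) = 174.985 K

value=175.0 K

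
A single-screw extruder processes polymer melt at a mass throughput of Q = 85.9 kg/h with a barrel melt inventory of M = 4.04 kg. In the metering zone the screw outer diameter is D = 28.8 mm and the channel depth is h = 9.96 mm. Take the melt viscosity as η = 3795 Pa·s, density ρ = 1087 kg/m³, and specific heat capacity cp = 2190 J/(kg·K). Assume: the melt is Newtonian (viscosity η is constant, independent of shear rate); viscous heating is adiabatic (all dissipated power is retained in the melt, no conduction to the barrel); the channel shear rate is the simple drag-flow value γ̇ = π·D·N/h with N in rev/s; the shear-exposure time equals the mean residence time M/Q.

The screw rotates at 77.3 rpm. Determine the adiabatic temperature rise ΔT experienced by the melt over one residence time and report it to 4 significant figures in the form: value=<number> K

value=36.97 K

Throughput in SI: Q_s = 85.9 kg/h ÷ 3600 s/h = 0.0238611 kg/s
t_res = M / Q_s = 4.04 / 0.0238611 = 169.313 s
Geometry in metres: D = 28.8 mm → 0.0288 m, h = 9.96 mm → 0.00996 m; screw speed N = 77.3 rpm = 1.28833 rev/s
γ̇ = π D N / h = (π)(0.0288)(1.28833) / 0.00996 = 11.7034 s⁻¹
Adiabatic rise: ΔT = η γ̇² t_res / (ρ cp) = 3795·(11.7034)²·169.313 / (1087·2190) = 36.9702 K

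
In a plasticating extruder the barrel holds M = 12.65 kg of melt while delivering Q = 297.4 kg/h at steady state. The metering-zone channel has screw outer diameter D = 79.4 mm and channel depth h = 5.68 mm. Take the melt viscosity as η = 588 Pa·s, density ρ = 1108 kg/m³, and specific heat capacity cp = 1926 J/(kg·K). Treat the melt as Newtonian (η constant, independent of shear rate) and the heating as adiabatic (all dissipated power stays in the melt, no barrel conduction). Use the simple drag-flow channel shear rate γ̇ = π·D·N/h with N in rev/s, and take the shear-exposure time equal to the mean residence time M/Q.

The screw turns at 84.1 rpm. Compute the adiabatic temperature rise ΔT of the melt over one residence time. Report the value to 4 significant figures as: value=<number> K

value=159.9 K

Q_s = Q / 3600 = 297.4 / 3600 = 0.0826111 kg/s
t_res = M / Q_s = 12.65 ÷ 0.0826111 = 153.127 s
Convert to SI: D = 0.0794 m, h = 0.00568 m, N = 84.1/60 = 1.40167 rev/s
γ̇ = π D N / h = (π)(0.0794)(1.40167) / 0.00568 = 61.5555 s⁻¹
ΔT = η·γ̇²·t_res/(ρ·cp) = [588 × 61.5555² × 153.127] / [1108 × 1926] = 159.87 K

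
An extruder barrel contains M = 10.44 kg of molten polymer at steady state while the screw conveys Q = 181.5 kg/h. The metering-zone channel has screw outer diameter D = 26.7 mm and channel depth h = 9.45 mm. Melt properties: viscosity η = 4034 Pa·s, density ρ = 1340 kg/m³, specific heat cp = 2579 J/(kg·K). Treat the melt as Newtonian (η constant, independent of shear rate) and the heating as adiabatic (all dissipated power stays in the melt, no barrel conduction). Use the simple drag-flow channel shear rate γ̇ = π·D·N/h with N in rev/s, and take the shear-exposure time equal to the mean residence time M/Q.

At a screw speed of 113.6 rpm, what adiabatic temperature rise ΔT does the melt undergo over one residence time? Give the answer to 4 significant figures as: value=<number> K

value=68.27 K

Convert throughput: Q = 181.5 kg/h = 181.5/3600 = 0.0504167 kg/s
t_res = M / Q_s = 10.44 ÷ 0.0504167 = 207.074 s
D = 26.7 mm = 0.0267 m;  h = 9.45 mm = 0.00945 m;  N = 113.6 rpm / 60 = 1.89333 rev/s
γ̇ = π·D·N / h = π · 0.0267 · 1.89333 / 0.00945 = 16.8057 s⁻¹
ΔT = η·γ̇²·t_res / (ρ·cp) = 4034 · (16.8057)² · 207.074 / (1340 · 2579) = 68.2683 K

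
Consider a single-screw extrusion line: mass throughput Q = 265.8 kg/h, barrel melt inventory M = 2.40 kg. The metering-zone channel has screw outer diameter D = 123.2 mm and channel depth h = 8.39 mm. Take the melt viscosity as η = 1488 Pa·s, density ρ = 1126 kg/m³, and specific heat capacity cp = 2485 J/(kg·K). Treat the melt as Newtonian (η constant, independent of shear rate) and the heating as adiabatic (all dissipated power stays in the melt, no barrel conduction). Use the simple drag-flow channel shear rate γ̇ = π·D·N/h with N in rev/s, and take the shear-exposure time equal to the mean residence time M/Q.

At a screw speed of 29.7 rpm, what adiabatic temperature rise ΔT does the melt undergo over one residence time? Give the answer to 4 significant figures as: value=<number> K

value=9.014 K

Throughput in SI: Q_s = 265.8 kg/h ÷ 3600 s/h = 0.0738333 kg/s
t_res = M / Q_s = 2.40 ÷ 0.0738333 = 32.5056 s
Convert to SI: D = 0.1232 m, h = 0.00839 m, N = 29.7/60 = 0.495 rev/s
γ̇ = π D N / h = (π)(0.1232)(0.495) / 0.00839 = 22.8351 s⁻¹
ΔT = η·γ̇²·t_res/(ρ·cp) = [1488 × 22.8351² × 32.5056] / [1126 × 2485] = 9.01373 K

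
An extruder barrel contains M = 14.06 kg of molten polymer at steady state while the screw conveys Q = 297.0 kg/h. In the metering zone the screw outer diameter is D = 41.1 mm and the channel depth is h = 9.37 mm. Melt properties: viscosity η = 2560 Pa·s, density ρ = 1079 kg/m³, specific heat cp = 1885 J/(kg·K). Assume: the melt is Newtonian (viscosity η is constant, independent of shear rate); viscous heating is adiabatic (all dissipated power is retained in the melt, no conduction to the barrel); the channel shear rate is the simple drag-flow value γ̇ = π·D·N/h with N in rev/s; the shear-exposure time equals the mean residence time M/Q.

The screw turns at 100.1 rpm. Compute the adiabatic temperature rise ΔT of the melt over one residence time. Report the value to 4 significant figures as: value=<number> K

value=113.4 K

Convert throughput: Q = 297.0 kg/h = 297.0/3600 = 0.0825 kg/s
t_res = M / Q_s = 14.06 ÷ 0.0825 = 170.424 s
Convert to SI: D = 0.0411 m, h = 0.00937 m, N = 100.1/60 = 1.66833 rev/s
Shear rate: γ̇ = πDN/h = π·0.0411·1.66833/0.00937 = 22.9898 s⁻¹
ΔT = η·γ̇²·t_res/(ρ·cp) = [2560 × 22.9898² × 170.424] / [1079 × 1885] = 113.373 K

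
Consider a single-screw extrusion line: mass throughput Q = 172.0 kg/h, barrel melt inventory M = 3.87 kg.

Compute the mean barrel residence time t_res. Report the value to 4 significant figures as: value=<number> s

Throughput in SI: Q_s = 172.0 kg/h ÷ 3600 s/h = 0.0477778 kg/s
Mean residence time: t_res = M/Q_s = 3.87 kg / 0.0477778 kg/s = 81 s

value=81.00 s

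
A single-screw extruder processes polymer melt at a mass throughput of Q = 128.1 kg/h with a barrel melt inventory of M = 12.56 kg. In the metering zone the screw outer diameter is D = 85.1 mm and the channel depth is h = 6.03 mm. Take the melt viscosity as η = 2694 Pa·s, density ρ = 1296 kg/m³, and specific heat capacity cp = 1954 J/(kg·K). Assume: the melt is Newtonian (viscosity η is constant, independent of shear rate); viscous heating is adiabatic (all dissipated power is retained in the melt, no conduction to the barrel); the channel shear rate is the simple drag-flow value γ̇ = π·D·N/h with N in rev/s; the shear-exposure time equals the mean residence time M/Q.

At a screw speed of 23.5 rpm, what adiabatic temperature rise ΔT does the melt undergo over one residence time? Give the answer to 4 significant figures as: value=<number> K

value=113.2 K

Convert throughput: Q = 128.1 kg/h = 128.1/3600 = 0.0355833 kg/s
Mean residence time: t_res = M/Q_s = 12.56 kg / 0.0355833 kg/s = 352.974 s
D = 85.1 mm = 0.0851 m;  h = 6.03 mm = 0.00603 m;  N = 23.5 rpm / 60 = 0.391667 rev/s
Shear rate: γ̇ = πDN/h = π·0.0851·0.391667/0.00603 = 17.3652 s⁻¹
ΔT = η·γ̇²·t_res / (ρ·cp) = 2694 · (17.3652)² · 352.974 / (1296 · 1954) = 113.232 K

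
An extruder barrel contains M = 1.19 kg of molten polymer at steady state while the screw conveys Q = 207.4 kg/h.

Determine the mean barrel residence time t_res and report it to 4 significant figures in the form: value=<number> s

value=20.66 s

Throughput in SI: Q_s = 207.4 kg/h ÷ 3600 s/h = 0.0576111 kg/s
t_res = M / Q_s = 1.19 ÷ 0.0576111 = 20.6557 s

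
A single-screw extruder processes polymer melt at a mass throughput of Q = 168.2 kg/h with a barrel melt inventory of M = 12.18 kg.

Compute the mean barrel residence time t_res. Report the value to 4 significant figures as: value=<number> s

value=260.7 s

Throughput in SI: Q_s = 168.2 kg/h ÷ 3600 s/h = 0.0467222 kg/s
t_res = M / Q_s = 12.18 / 0.0467222 = 260.69 s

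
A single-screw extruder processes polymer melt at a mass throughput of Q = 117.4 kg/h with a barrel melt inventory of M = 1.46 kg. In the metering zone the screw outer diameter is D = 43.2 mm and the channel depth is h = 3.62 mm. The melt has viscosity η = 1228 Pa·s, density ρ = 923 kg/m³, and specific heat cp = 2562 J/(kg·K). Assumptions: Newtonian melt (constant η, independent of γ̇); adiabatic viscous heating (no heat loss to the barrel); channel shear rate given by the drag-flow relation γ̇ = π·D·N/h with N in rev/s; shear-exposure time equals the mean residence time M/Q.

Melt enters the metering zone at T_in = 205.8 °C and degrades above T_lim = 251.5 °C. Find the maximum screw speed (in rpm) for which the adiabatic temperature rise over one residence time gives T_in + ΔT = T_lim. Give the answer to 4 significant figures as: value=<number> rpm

value=70.95 rpm

Throughput in SI: Q_s = 117.4 kg/h ÷ 3600 s/h = 0.0326111 kg/s
t_res = M / Q_s = 1.46 ÷ 0.0326111 = 44.77 s
Geometry in SI: D = 43.2 mm → 0.0432 m, h = 3.62 mm → 0.00362 m
Allowable rise: ΔT_a = T_lim − T_in = 251.5 − 205.8 = 45.7 K
γ̇_max² = ΔT_a·ρ·cp / (η·t_res) = [45.7 × 923 × 2562] / [1228 × 44.77] = 1965.67 s⁻²
γ̇_max = √1965.67 = 44.3359 s⁻¹
N_max = γ̇_max·h / (π·D) = 44.3359 · 0.00362 / (π · 0.0432) = 1.18258 rev/s = 70.9548 rpm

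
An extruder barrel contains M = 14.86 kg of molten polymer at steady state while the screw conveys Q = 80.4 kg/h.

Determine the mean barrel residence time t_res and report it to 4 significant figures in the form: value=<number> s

value=665.4 s

Throughput in SI: Q_s = 80.4 kg/h ÷ 3600 s/h = 0.0223333 kg/s
t_res = M / Q_s = 14.86 ÷ 0.0223333 = 665.373 s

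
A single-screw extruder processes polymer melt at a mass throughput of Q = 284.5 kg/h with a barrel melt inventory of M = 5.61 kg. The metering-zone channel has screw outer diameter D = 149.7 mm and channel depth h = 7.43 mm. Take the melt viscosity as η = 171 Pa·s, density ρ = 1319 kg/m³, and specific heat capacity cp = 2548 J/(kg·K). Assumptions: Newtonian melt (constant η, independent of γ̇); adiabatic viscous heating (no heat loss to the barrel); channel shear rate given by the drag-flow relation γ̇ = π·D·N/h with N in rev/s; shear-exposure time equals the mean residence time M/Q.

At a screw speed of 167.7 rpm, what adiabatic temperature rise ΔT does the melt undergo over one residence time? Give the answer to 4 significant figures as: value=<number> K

Throughput in SI: Q_s = 284.5 kg/h ÷ 3600 s/h = 0.0790278 kg/s
t_res = M / Q_s = 5.61 ÷ 0.0790278 = 70.9877 s
Convert to SI: D = 0.1497 m, h = 0.00743 m, N = 167.7/60 = 2.795 rev/s
γ̇ = π·D·N / h = π · 0.1497 · 2.795 / 0.00743 = 176.915 s⁻¹
Adiabatic rise: ΔT = η γ̇² t_res / (ρ cp) = 171·(176.915)²·70.9877 / (1319·2548) = 113.048 K

value=113.0 K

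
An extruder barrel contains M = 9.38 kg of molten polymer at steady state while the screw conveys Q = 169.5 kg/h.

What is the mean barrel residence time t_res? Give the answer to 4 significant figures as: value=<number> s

value=199.2 s

Throughput in SI: Q_s = 169.5 kg/h ÷ 3600 s/h = 0.0470833 kg/s
t_res = M / Q_s = 9.38 ÷ 0.0470833 = 199.221 s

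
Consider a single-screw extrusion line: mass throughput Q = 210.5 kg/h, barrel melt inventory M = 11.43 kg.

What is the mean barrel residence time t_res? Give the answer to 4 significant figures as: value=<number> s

Q_s = Q / 3600 = 210.5 / 3600 = 0.0584722 kg/s
t_res = M / Q_s = 11.43 ÷ 0.0584722 = 195.477 s

value=195.5 s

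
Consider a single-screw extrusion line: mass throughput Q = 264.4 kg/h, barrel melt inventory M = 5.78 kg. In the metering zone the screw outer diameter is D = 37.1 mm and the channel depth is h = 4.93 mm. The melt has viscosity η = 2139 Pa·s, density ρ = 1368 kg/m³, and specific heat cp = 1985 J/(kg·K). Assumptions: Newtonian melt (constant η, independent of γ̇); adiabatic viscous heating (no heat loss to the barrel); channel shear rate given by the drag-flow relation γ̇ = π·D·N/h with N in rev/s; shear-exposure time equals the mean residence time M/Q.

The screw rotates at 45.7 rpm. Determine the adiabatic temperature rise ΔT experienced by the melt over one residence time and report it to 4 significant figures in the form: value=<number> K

value=20.10 K

Convert throughput: Q = 264.4 kg/h = 264.4/3600 = 0.0734444 kg/s
t_res = M / Q_s = 5.78 ÷ 0.0734444 = 78.6989 s
Convert to SI: D = 0.0371 m, h = 0.00493 m, N = 45.7/60 = 0.761667 rev/s
Shear rate: γ̇ = πDN/h = π·0.0371·0.761667/0.00493 = 18.007 s⁻¹
ΔT = η·γ̇²·t_res / (ρ·cp) = 2139 · (18.007)² · 78.6989 / (1368 · 1985) = 20.101 K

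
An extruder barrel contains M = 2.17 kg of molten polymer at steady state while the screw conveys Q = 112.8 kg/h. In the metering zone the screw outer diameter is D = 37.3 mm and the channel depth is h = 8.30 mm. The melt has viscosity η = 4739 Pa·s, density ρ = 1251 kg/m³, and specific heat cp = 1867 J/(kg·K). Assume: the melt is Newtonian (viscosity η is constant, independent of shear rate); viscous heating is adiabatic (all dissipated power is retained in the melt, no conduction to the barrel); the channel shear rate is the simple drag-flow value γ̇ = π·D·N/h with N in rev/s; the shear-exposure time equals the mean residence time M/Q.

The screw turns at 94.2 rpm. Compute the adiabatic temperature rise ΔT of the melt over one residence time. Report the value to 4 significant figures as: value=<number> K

value=69.04 K

Throughput in SI: Q_s = 112.8 kg/h ÷ 3600 s/h = 0.0313333 kg/s
Mean residence time: t_res = M/Q_s = 2.17 kg / 0.0313333 kg/s = 69.2553 s
D = 37.3 mm = 0.0373 m;  h = 8.30 mm = 0.0083 m;  N = 94.2 rpm / 60 = 1.57 rev/s
γ̇ = π D N / h = (π)(0.0373)(1.57) / 0.0083 = 22.1656 s⁻¹
Adiabatic rise: ΔT = η γ̇² t_res / (ρ cp) = 4739·(22.1656)²·69.2553 / (1251·1867) = 69.0397 K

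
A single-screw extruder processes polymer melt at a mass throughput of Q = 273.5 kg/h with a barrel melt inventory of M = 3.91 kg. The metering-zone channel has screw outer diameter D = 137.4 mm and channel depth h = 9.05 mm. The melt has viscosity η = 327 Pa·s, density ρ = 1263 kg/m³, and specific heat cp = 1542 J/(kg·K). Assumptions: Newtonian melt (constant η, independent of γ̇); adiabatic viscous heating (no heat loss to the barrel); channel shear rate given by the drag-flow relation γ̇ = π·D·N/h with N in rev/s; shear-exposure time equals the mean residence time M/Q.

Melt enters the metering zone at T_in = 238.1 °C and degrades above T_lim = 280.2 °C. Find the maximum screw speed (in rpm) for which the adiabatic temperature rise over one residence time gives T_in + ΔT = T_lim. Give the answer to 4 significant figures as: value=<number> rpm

value=87.80 rpm

Throughput in SI: Q_s = 273.5 kg/h ÷ 3600 s/h = 0.0759722 kg/s
Mean residence time: t_res = M/Q_s = 3.91 kg / 0.0759722 kg/s = 51.4662 s
D = 137.4 mm = 0.1374 m;  h = 9.05 mm = 0.00905 m
Allowable rise: ΔT_a = T_lim − T_in = 280.2 − 238.1 = 42.1 K
γ̇_max² = ΔT_a·ρ·cp / (η·t_res) = [42.1 × 1263 × 1542] / [327 × 51.4662] = 4871.92 s⁻²
γ̇_max = sqrt(4871.92) = 69.7991 s⁻¹
N_max = γ̇_max·h / (π·D) = 69.7991 · 0.00905 / (π · 0.1374) = 1.4634 rev/s = 87.8038 rpm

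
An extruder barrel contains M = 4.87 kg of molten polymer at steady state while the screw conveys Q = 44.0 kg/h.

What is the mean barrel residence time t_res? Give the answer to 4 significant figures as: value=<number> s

Q_s = Q / 3600 = 44.0 / 3600 = 0.0122222 kg/s
t_res = M / Q_s = 4.87 ÷ 0.0122222 = 398.455 s

value=398.5 s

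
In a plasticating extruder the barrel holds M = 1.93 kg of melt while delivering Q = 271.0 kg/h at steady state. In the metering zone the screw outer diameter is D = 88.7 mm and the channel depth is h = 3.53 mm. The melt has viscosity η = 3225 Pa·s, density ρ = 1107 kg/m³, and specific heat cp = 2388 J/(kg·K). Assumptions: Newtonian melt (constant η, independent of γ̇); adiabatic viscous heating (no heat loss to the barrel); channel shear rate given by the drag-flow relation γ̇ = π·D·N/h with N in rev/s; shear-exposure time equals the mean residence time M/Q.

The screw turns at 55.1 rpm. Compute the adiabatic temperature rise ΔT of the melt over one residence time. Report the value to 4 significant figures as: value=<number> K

value=164.4 K

Q_s = Q / 3600 = 271.0 / 3600 = 0.0752778 kg/s
Mean residence time: t_res = M/Q_s = 1.93 kg / 0.0752778 kg/s = 25.6384 s
Convert to SI: D = 0.0887 m, h = 0.00353 m, N = 55.1/60 = 0.918333 rev/s
γ̇ = π D N / h = (π)(0.0887)(0.918333) / 0.00353 = 72.4935 s⁻¹
ΔT = η·γ̇²·t_res / (ρ·cp) = 3225 · (72.4935)² · 25.6384 / (1107 · 2388) = 164.375 K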